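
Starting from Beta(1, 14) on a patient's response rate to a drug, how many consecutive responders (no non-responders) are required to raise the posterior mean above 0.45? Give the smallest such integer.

After k responders and 0 non-responders the posterior is Beta(1+k, 14), with mean (1+k)/(1+14+k).
Set (1+k)/(15+k) > 0.45 and solve: k > (0.45·15 − 1)/(1 − 0.45) = 10.455.
The smallest integer exceeding 10.455 is 11.

k = 11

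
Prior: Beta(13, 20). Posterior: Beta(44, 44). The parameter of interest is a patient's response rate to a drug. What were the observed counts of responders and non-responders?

A Beta(a, b) prior with s successes and f failures in binomial data gives a Beta(a+s, b+f) posterior.
Match parameters: s=44−13=31, f=44−20=24.

31 responders and 24 non-responders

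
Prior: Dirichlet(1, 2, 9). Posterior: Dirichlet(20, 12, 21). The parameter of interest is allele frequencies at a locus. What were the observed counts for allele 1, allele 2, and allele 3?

counts (19, 10, 12)

For a Dirichlet(α) prior with multinomial counts c, the posterior is Dirichlet(α + c) componentwise.
Counts are posterior − prior componentwise: 20−1=19, 12−2=10, 21−9=12.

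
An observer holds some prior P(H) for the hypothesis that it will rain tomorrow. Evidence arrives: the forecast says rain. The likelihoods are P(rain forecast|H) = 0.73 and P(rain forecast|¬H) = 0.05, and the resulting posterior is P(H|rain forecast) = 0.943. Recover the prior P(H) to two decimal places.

In odds form, posterior odds = prior odds × likelihood ratio, so prior odds = posterior odds ÷ LR.
Posterior odds = 0.943/(1−0.943) = 16.5439. LR = 0.73/0.05 = 14.6000.
Prior odds = 16.5439/14.6000 = 1.1331, so P(H) = 1.1331/(1+1.1331) ≈ 0.53.

P(H) = 0.53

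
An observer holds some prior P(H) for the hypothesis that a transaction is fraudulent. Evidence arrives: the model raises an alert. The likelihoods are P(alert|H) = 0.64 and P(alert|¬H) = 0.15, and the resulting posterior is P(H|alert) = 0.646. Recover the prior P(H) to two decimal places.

Bayes' rule in odds form gives O(H|E) = O(H)·[P(E|H)/P(E|¬H)], hence O(H) = O(H|E)/LR.
Posterior odds = 0.646/(1−0.646) = 1.8249. LR = 0.64/0.15 = 4.2667.
Prior odds = 1.8249/4.2667 = 0.4277, so P(H) = 0.4277/(1+0.4277) ≈ 0.30.

P(H) = 0.30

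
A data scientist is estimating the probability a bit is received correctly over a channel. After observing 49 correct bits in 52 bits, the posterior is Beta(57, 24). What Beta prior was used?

Beta(8, 21)

Under Beta–binomial conjugacy the posterior parameters are (α+s, β+f).
Subtract the data counts: 57−49=8, 24−3=21.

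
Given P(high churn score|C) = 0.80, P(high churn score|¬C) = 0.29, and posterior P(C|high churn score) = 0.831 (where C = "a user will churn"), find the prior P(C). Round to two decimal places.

P(C) = 0.64

Bayes' rule in odds form gives O(C|E) = O(C)·[P(E|C)/P(E|¬C)], hence O(C) = O(C|E)/LR.
Posterior odds = 0.831/(1−0.831) = 4.9172. LR = 0.80/0.29 = 2.7586.
Prior odds = 4.9172/2.7586 = 1.7825, so P(C) = 1.7825/(1+1.7825) ≈ 0.64.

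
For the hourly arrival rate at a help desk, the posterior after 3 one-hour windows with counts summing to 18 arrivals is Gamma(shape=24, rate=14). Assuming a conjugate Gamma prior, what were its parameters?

Gamma–Poisson conjugacy: posterior shape = α + Σxᵢ, posterior rate = β + n.
So α = 24 − 18 = 6 and β = 14 − 3 = 11.

Gamma(shape=6, rate=11)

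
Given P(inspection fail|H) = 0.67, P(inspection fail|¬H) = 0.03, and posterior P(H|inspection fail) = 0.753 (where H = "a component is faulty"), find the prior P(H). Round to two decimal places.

P(H) = 0.12

Bayes' rule in odds form gives O(H|E) = O(H)·[P(E|H)/P(E|¬H)], hence O(H) = O(H|E)/LR.
Posterior odds = 0.753/(1−0.753) = 3.0486. LR = 0.67/0.03 = 22.3333.
Prior odds = 3.0486/22.3333 = 0.1365, so P(H) = 0.1365/(1+0.1365) ≈ 0.12.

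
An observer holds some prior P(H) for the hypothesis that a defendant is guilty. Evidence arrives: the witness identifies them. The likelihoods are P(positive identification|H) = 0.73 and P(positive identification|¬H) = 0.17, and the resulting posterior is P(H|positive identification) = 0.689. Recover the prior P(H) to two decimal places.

In odds form, posterior odds = prior odds × likelihood ratio, so prior odds = posterior odds ÷ LR.
Posterior odds = 0.689/(1−0.689) = 2.2154. LR = 0.73/0.17 = 4.2941.
Prior odds = 2.2154/4.2941 = 0.5159, so P(H) = 0.5159/(1+0.5159) ≈ 0.34.

P(H) = 0.34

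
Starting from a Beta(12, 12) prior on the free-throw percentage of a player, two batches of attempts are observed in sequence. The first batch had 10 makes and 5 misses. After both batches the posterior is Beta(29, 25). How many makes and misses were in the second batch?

Because Beta–binomial updating is additive in the counts, the combined data contributed (α_post−α_prior, β_post−β_prior) successes and failures.
Total across both batches: 29−12=17 makes, 25−12=13 misses.
Subtract the first batch: 17−10=7 makes and 13−5=8 misses.

7 makes and 8 misses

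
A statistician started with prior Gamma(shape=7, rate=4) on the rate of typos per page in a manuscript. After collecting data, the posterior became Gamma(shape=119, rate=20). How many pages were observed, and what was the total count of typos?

A Gamma(α, β) prior (rate parametrization) on a Poisson rate with n observations summing to S gives posterior Gamma(α+S, β+n).
Matching: Σxᵢ = 119 − 7 = 112 and n = 20 − 4 = 16.

n = 16 pages with total 112 typos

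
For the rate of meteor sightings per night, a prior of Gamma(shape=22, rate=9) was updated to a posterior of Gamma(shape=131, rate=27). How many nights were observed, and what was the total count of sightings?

Gamma–Poisson conjugacy: posterior shape = α + Σxᵢ, posterior rate = β + n.
Matching: Σxᵢ = 131 − 22 = 109 and n = 27 − 9 = 18.

n = 18 nights with total 109 sightings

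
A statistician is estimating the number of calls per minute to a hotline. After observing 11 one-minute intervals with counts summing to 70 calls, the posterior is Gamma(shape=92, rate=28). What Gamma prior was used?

Gamma(shape=22, rate=17)

Gamma–Poisson conjugacy: posterior shape = α + Σxᵢ, posterior rate = β + n.
So α = 92 − 70 = 22 and β = 28 − 11 = 17.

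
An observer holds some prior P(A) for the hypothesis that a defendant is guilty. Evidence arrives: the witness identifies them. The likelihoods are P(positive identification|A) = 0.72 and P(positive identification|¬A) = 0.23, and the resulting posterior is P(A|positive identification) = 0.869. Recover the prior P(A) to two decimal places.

P(A) = 0.68

Bayes' rule in odds form gives O(A|E) = O(A)·[P(E|A)/P(E|¬A)], hence O(A) = O(A|E)/LR.
Posterior odds = 0.869/(1−0.869) = 6.6336. LR = 0.72/0.23 = 3.1304.
Prior odds = 6.6336/3.1304 = 2.1191, so P(A) = 2.1191/(1+2.1191) ≈ 0.68.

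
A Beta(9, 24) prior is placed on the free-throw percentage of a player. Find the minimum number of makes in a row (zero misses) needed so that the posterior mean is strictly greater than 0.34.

After k makes and 0 misses the posterior is Beta(9+k, 24), with mean (9+k)/(9+24+k).
Set (9+k)/(33+k) > 0.34 and solve: k > (0.34·33 − 9)/(1 − 0.34) = 3.364.
The smallest integer exceeding 3.364 is 4.

k = 4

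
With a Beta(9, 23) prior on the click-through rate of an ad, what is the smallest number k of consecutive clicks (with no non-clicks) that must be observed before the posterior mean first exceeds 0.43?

k = 9

After k clicks and 0 non-clicks the posterior is Beta(9+k, 23), with mean (9+k)/(9+23+k).
Set (9+k)/(32+k) > 0.43 and solve: k > (0.43·32 − 9)/(1 − 0.43) = 8.351.
The smallest integer exceeding 8.351 is 9.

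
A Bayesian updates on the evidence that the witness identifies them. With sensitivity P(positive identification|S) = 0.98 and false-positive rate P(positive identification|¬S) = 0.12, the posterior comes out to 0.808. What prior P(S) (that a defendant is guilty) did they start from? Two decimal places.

P(S) = 0.34

In odds form, posterior odds = prior odds × likelihood ratio, so prior odds = posterior odds ÷ LR.
Posterior odds = 0.808/(1−0.808) = 4.2083. LR = 0.98/0.12 = 8.1667.
Prior odds = 4.2083/8.1667 = 0.5153, so P(S) = 0.5153/(1+0.5153) ≈ 0.34.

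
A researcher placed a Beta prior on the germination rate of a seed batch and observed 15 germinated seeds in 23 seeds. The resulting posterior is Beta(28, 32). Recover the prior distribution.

A Beta(a, b) prior with s successes and f failures in binomial data gives a Beta(a+s, b+f) posterior.
So a = 28 − 15 = 13 and b = 32 − 8 = 24.

Beta(13, 24)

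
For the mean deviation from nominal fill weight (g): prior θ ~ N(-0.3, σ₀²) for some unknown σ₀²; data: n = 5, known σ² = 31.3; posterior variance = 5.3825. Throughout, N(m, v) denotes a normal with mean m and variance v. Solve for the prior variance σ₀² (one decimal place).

For the Normal–Normal model with known σ², precisions add: τ_n = τ₀ + n/σ².
So 1/σ₀² = 1/5.3825 − 5/31.3 = 0.185787 − 0.159744 = 0.026043.
Hence σ₀² = 1/0.026043 ≈ 38.4.

σ₀² = 38.4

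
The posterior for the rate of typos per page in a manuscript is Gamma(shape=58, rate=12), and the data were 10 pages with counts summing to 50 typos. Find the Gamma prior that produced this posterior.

Gamma–Poisson conjugacy: posterior shape = α + Σxᵢ, posterior rate = β + n.
So α = 58 − 50 = 8 and β = 12 − 10 = 2.

Gamma(shape=8, rate=2)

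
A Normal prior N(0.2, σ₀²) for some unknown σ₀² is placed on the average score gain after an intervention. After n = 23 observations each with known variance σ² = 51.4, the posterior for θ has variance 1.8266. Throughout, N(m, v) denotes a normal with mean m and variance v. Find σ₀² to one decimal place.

Posterior precision equals prior precision plus data precision: 1/σ_n² = 1/σ₀² + n/σ².
So 1/σ₀² = 1/1.8266 − 23/51.4 = 0.547465 − 0.447471 = 0.099994.
Hence σ₀² = 1/0.099994 ≈ 10.0.

σ₀² = 10.0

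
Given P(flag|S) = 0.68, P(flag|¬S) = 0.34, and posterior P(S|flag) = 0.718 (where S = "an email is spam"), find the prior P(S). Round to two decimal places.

In odds form, posterior odds = prior odds × likelihood ratio, so prior odds = posterior odds ÷ LR.
Posterior odds = 0.718/(1−0.718) = 2.5461. LR = 0.68/0.34 = 2.0000.
Prior odds = 2.5461/2.0000 = 1.2731, so P(S) = 1.2731/(1+1.2731) ≈ 0.56.

P(S) = 0.56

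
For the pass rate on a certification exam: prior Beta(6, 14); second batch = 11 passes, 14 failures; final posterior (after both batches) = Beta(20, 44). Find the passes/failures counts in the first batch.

Sequential conjugate updates are equivalent to a single update on the pooled data, so total successes = posterior α − prior α and total failures = posterior β − prior β.
Total across both batches: 20−6=14 passes, 44−14=30 failures.
Subtract the second batch: 14−11=3 passes and 30−14=16 failures.

3 passes and 16 failures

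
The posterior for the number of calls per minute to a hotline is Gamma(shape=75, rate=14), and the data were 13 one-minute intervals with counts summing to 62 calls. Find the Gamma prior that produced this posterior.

Gamma(shape=13, rate=1)

Gamma–Poisson conjugacy: posterior shape = α + Σxᵢ, posterior rate = β + n.
So α = 75 − 62 = 13 and β = 14 − 13 = 1.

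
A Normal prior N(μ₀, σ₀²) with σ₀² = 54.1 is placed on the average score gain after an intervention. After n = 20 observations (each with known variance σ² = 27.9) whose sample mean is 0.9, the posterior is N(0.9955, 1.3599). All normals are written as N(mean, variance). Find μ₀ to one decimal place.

μ₀ = 4.7

With known observation variance, the Normal–Normal posterior has precision τ_n = τ₀ + n/σ² and mean μ_n = (τ₀μ₀ + (n/σ²)x̄)/τ_n.
Here τ₀ = 1/54.1 = 0.018484 and τ_data = 20/27.9 = 0.716846, so τ_n = 0.735330.
Rearranging for μ₀: μ₀ = (μ_n·τ_n − τ_data·x̄)/τ₀ = (0.9955·0.735330 − 0.716846·0.9) / 0.018484 = 0.086860/0.018484 ≈ 4.7.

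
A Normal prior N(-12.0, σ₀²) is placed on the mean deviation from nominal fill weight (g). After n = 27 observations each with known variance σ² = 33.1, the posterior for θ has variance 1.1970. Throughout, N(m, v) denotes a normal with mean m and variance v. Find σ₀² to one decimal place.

Posterior precision equals prior precision plus data precision: 1/σ_n² = 1/σ₀² + n/σ².
So 1/σ₀² = 1/1.1970 − 27/33.1 = 0.835422 − 0.815710 = 0.019712.
Hence σ₀² = 1/0.019712 ≈ 50.7.

σ₀² = 50.7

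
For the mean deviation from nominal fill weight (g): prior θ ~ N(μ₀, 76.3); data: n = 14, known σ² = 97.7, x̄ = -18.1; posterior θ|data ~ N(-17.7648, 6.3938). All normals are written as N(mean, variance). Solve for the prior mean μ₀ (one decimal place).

μ₀ = -14.1

The posterior mean is a precision-weighted average: μ_n = (τ₀μ₀ + τ_data·x̄)/(τ₀+τ_data), with τ₀=1/σ₀² and τ_data=n/σ².
Here τ₀ = 1/76.3 = 0.013106 and τ_data = 14/97.7 = 0.143296, so τ_n = 0.156402.
Rearranging for μ₀: μ₀ = (μ_n·τ_n − τ_data·x̄)/τ₀ = (-17.7648·0.156402 − 0.143296·-18.1) / 0.013106 = -0.184793/0.013106 ≈ -14.1.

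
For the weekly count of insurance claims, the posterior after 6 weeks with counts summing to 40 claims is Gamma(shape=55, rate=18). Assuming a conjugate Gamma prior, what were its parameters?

Gamma(shape=15, rate=12)

A Gamma(α, β) prior (rate parametrization) on a Poisson rate with n observations summing to S gives posterior Gamma(α+S, β+n).
So α = 55 − 40 = 15 and β = 18 − 6 = 12.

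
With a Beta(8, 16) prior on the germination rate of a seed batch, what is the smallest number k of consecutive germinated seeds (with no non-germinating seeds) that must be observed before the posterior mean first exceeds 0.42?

After k germinated seeds and 0 non-germinating seeds the posterior is Beta(8+k, 16), with mean (8+k)/(8+16+k).
Set (8+k)/(24+k) > 0.42 and solve: k > (0.42·24 − 8)/(1 − 0.42) = 3.586.
The smallest integer exceeding 3.586 is 4, and checking k=4: (12)/(28) = 0.4286 > 0.42.

k = 4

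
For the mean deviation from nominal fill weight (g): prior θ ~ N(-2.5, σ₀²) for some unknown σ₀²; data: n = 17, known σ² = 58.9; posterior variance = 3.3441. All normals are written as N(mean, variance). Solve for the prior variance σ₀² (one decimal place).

σ₀² = 96.1

Posterior precision equals prior precision plus data precision: 1/σ_n² = 1/σ₀² + n/σ².
So 1/σ₀² = 1/3.3441 − 17/58.9 = 0.299034 − 0.288625 = 0.010409.
Hence σ₀² = 1/0.010409 ≈ 96.1.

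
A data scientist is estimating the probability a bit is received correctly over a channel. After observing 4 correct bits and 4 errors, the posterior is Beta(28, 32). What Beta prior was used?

Beta(24, 28)

Under Beta–binomial conjugacy the posterior parameters are (a+s, b+f).
Subtract the data counts: 28−4=24, 32−4=28.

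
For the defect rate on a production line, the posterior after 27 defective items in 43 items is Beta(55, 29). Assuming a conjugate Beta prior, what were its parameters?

Under Beta–binomial conjugacy the posterior parameters are (a+s, b+f).
So a = 55 − 27 = 28 and b = 29 − 16 = 13.

Beta(28, 13)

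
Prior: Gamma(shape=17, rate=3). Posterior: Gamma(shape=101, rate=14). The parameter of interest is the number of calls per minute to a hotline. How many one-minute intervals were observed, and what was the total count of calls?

A Gamma(α, β) prior (rate parametrization) on a Poisson rate with n observations summing to S gives posterior Gamma(α+S, β+n).
Matching: Σxᵢ = 101 − 17 = 84 and n = 14 − 3 = 11.

n = 11 one-minute intervals with total 84 calls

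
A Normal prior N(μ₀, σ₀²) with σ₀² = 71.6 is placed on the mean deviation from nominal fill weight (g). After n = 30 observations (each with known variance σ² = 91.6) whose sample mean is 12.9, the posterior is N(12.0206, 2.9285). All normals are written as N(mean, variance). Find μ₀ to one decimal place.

The posterior mean is a precision-weighted average: μ_n = (τ₀μ₀ + τ_data·x̄)/(τ₀+τ_data), with τ₀=1/σ₀² and τ_data=n/σ².
Here τ₀ = 1/71.6 = 0.013966 and τ_data = 30/91.6 = 0.327511, so τ_n = 0.341477.
Rearranging for μ₀: μ₀ = (μ_n·τ_n − τ_data·x̄)/τ₀ = (12.0206·0.341477 − 0.327511·12.9) / 0.013966 = -0.120133/0.013966 ≈ -8.6.

μ₀ = -8.6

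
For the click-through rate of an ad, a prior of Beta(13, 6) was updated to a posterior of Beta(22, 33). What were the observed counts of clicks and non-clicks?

A Beta(a, b) prior with s successes and f failures in binomial data gives a Beta(a+s, b+f) posterior.
So s = 22 − 13 = 9 and f = 33 − 6 = 27.

9 clicks and 27 non-clicks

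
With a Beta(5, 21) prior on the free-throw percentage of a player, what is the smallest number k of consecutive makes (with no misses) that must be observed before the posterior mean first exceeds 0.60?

k = 27

After k makes and 0 misses the posterior is Beta(5+k, 21), with mean (5+k)/(5+21+k).
Set (5+k)/(26+k) > 0.60 and solve: k > (0.60·26 − 5)/(1 − 0.60) = 26.500.
The smallest integer exceeding 26.500 is 27, and checking k=27: (32)/(53) = 0.6038 > 0.60.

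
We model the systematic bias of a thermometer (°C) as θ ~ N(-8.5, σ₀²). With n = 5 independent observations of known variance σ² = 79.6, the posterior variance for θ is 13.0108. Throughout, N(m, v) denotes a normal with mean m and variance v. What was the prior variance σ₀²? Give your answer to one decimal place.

For the Normal–Normal model with known σ², precisions add: τ_n = τ₀ + n/σ².
So 1/σ₀² = 1/13.0108 − 5/79.6 = 0.076859 − 0.062814 = 0.014045.
Hence σ₀² = 1/0.014045 ≈ 71.2.

σ₀² = 71.2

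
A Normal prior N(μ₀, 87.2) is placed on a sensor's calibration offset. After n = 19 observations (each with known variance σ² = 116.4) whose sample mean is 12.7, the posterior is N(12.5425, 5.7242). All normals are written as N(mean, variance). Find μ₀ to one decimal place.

With known observation variance, the Normal–Normal posterior has precision τ_n = τ₀ + n/σ² and mean μ_n = (τ₀μ₀ + (n/σ²)x̄)/τ_n.
Here τ₀ = 1/87.2 = 0.011468 and τ_data = 19/116.4 = 0.163230, so τ_n = 0.174698.
Rearranging for μ₀: μ₀ = (μ_n·τ_n − τ_data·x̄)/τ₀ = (12.5425·0.174698 − 0.163230·12.7) / 0.011468 = 0.118129/0.011468 ≈ 10.3.

μ₀ = 10.3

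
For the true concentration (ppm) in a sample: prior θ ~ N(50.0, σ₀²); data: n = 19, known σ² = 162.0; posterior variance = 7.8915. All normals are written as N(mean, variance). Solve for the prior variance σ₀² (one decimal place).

Posterior precision equals prior precision plus data precision: 1/σ_n² = 1/σ₀² + n/σ².
So 1/σ₀² = 1/7.8915 − 19/162.0 = 0.126719 − 0.117284 = 0.009435.
Hence σ₀² = 1/0.009435 ≈ 106.0.

σ₀² = 106.0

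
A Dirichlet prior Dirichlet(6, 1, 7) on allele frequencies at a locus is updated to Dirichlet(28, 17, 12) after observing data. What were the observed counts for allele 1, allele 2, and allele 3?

For a Dirichlet(α) prior with multinomial counts c, the posterior is Dirichlet(α + c) componentwise.
Counts are posterior − prior componentwise: 28−6=22, 17−1=16, 12−7=5.

counts (22, 16, 5)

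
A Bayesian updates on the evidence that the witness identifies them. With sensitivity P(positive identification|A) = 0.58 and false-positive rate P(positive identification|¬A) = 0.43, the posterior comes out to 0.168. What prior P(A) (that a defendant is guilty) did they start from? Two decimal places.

Bayes' rule in odds form gives O(A|E) = O(A)·[P(E|A)/P(E|¬A)], hence O(A) = O(A|E)/LR.
Posterior odds = 0.168/(1−0.168) = 0.2019. LR = 0.58/0.43 = 1.3488.
Prior odds = 0.2019/1.3488 = 0.1497, so P(A) = 0.1497/(1+0.1497) ≈ 0.13.

P(A) = 0.13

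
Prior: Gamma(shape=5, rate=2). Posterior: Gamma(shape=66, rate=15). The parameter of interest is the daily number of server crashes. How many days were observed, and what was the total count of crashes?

A Gamma(α, β) prior (rate parametrization) on a Poisson rate with n observations summing to S gives posterior Gamma(α+S, β+n).
Matching: Σxᵢ = 66 − 5 = 61 and n = 15 − 2 = 13.

n = 13 days with total 61 crashes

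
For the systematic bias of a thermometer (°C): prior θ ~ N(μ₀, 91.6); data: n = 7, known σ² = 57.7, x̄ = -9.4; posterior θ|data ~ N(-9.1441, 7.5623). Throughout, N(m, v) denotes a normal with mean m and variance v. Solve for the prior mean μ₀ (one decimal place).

μ₀ = -6.3

The posterior mean is a precision-weighted average: μ_n = (τ₀μ₀ + τ_data·x̄)/(τ₀+τ_data), with τ₀=1/σ₀² and τ_data=n/σ².
Here τ₀ = 1/91.6 = 0.010917 and τ_data = 7/57.7 = 0.121317, so τ_n = 0.132234.
Rearranging for μ₀: μ₀ = (μ_n·τ_n − τ_data·x̄)/τ₀ = (-9.1441·0.132234 − 0.121317·-9.4) / 0.010917 = -0.068781/0.010917 ≈ -6.3.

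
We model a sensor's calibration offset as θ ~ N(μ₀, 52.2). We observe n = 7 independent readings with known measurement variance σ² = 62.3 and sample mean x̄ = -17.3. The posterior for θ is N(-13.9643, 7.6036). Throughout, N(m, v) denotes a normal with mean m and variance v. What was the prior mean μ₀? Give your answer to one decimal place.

μ₀ = 5.6

With known observation variance, the Normal–Normal posterior has precision τ_n = τ₀ + n/σ² and mean μ_n = (τ₀μ₀ + (n/σ²)x̄)/τ_n.
Here τ₀ = 1/52.2 = 0.019157 and τ_data = 7/62.3 = 0.112360, so τ_n = 0.131517.
Rearranging for μ₀: μ₀ = (μ_n·τ_n − τ_data·x̄)/τ₀ = (-13.9643·0.131517 − 0.112360·-17.3) / 0.019157 = 0.107285/0.019157 ≈ 5.6.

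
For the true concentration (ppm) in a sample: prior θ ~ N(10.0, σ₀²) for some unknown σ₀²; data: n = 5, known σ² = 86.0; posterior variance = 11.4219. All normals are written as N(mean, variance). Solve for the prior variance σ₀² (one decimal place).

σ₀² = 34.0

Posterior precision equals prior precision plus data precision: 1/σ_n² = 1/σ₀² + n/σ².
So 1/σ₀² = 1/11.4219 − 5/86.0 = 0.087551 − 0.058140 = 0.029411.
Hence σ₀² = 1/0.029411 ≈ 34.0.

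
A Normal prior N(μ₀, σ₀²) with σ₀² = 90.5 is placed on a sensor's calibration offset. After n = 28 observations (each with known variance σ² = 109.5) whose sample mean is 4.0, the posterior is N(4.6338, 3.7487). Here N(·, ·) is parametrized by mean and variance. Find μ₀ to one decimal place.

μ₀ = 19.3

The posterior mean is a precision-weighted average: μ_n = (τ₀μ₀ + τ_data·x̄)/(τ₀+τ_data), with τ₀=1/σ₀² and τ_data=n/σ².
Here τ₀ = 1/90.5 = 0.011050 and τ_data = 28/109.5 = 0.255708, so τ_n = 0.266758.
Rearranging for μ₀: μ₀ = (μ_n·τ_n − τ_data·x̄)/τ₀ = (4.6338·0.266758 − 0.255708·4.0) / 0.011050 = 0.213271/0.011050 ≈ 19.3.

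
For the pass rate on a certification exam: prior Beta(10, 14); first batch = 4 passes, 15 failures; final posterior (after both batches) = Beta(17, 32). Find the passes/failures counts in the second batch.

Because Beta–binomial updating is additive in the counts, the combined data contributed (α_post−α_prior, β_post−β_prior) successes and failures.
Total across both batches: 17−10=7 passes, 32−14=18 failures.
Subtract the first batch: 7−4=3 passes and 18−15=3 failures.

3 passes and 3 failures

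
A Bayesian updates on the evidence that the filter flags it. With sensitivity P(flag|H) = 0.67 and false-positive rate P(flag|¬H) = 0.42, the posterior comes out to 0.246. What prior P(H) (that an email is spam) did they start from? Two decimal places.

P(H) = 0.17

Bayes' rule in odds form gives O(H|E) = O(H)·[P(E|H)/P(E|¬H)], hence O(H) = O(H|E)/LR.
Posterior odds = 0.246/(1−0.246) = 0.3263. LR = 0.67/0.42 = 1.5952.
Prior odds = 0.3263/1.5952 = 0.2046, so P(H) = 0.2046/(1+0.2046) ≈ 0.17.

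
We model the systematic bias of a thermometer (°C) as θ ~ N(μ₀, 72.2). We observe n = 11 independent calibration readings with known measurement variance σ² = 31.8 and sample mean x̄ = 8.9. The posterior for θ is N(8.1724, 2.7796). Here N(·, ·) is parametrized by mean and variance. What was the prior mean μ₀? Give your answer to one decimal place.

μ₀ = -10.0

The posterior mean is a precision-weighted average: μ_n = (τ₀μ₀ + τ_data·x̄)/(τ₀+τ_data), with τ₀=1/σ₀² and τ_data=n/σ².
Here τ₀ = 1/72.2 = 0.013850 and τ_data = 11/31.8 = 0.345912, so τ_n = 0.359762.
Rearranging for μ₀: μ₀ = (μ_n·τ_n − τ_data·x̄)/τ₀ = (8.1724·0.359762 − 0.345912·8.9) / 0.013850 = -0.138498/0.013850 ≈ -10.0.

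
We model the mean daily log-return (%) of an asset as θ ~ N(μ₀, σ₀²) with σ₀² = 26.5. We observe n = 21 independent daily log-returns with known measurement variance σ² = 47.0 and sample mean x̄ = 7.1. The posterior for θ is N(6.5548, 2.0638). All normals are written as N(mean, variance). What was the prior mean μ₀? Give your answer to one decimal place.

The posterior mean is a precision-weighted average: μ_n = (τ₀μ₀ + τ_data·x̄)/(τ₀+τ_data), with τ₀=1/σ₀² and τ_data=n/σ².
Here τ₀ = 1/26.5 = 0.037736 and τ_data = 21/47.0 = 0.446809, so τ_n = 0.484545.
Rearranging for μ₀: μ₀ = (μ_n·τ_n − τ_data·x̄)/τ₀ = (6.5548·0.484545 − 0.446809·7.1) / 0.037736 = 0.003752/0.037736 ≈ 0.1.

μ₀ = 0.1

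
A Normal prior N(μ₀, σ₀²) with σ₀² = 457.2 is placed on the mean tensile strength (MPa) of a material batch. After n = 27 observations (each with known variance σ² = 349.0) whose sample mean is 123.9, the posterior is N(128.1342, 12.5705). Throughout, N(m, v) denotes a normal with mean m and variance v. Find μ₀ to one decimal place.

μ₀ = 277.9

With known observation variance, the Normal–Normal posterior has precision τ_n = τ₀ + n/σ² and mean μ_n = (τ₀μ₀ + (n/σ²)x̄)/τ_n.
Here τ₀ = 1/457.2 = 0.002187 and τ_data = 27/349.0 = 0.077364, so τ_n = 0.079551.
Rearranging for μ₀: μ₀ = (μ_n·τ_n − τ_data·x̄)/τ₀ = (128.1342·0.079551 − 0.077364·123.9) / 0.002187 = 0.607804/0.002187 ≈ 277.9.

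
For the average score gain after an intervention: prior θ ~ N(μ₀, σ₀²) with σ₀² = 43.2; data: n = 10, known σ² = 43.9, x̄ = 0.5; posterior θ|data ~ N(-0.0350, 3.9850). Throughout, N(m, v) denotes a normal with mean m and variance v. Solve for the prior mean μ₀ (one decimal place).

The posterior mean is a precision-weighted average: μ_n = (τ₀μ₀ + τ_data·x̄)/(τ₀+τ_data), with τ₀=1/σ₀² and τ_data=n/σ².
Here τ₀ = 1/43.2 = 0.023148 and τ_data = 10/43.9 = 0.227790, so τ_n = 0.250938.
Rearranging for μ₀: μ₀ = (μ_n·τ_n − τ_data·x̄)/τ₀ = (-0.0350·0.250938 − 0.227790·0.5) / 0.023148 = -0.122678/0.023148 ≈ -5.3.

μ₀ = -5.3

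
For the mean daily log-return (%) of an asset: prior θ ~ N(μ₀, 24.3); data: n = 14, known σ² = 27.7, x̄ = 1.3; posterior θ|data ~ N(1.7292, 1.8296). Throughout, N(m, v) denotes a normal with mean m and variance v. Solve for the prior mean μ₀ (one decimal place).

The posterior mean is a precision-weighted average: μ_n = (τ₀μ₀ + τ_data·x̄)/(τ₀+τ_data), with τ₀=1/σ₀² and τ_data=n/σ².
Here τ₀ = 1/24.3 = 0.041152 and τ_data = 14/27.7 = 0.505415, so τ_n = 0.546567.
Rearranging for μ₀: μ₀ = (μ_n·τ_n − τ_data·x̄)/τ₀ = (1.7292·0.546567 − 0.505415·1.3) / 0.041152 = 0.288084/0.041152 ≈ 7.0.

μ₀ = 7.0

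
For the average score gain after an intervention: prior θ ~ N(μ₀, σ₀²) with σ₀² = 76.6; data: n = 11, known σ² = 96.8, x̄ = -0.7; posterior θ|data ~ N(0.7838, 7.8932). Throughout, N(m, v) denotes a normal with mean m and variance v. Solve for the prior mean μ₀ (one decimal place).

With known observation variance, the Normal–Normal posterior has precision τ_n = τ₀ + n/σ² and mean μ_n = (τ₀μ₀ + (n/σ²)x̄)/τ_n.
Here τ₀ = 1/76.6 = 0.013055 and τ_data = 11/96.8 = 0.113636, so τ_n = 0.126691.
Rearranging for μ₀: μ₀ = (μ_n·τ_n − τ_data·x̄)/τ₀ = (0.7838·0.126691 − 0.113636·-0.7) / 0.013055 = 0.178846/0.013055 ≈ 13.7.

μ₀ = 13.7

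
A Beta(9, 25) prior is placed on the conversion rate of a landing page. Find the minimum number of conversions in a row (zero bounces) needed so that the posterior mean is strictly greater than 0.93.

After k conversions and 0 bounces the posterior is Beta(9+k, 25), with mean (9+k)/(9+25+k).
Set (9+k)/(34+k) > 0.93 and solve: k > (0.93·34 − 9)/(1 − 0.93) = 323.143.
The smallest integer exceeding 323.143 is 324, and checking k=324: (333)/(358) = 0.9302 > 0.93.

k = 324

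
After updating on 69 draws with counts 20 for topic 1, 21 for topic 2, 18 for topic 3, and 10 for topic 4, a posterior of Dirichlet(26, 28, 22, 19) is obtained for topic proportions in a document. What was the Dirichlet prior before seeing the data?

For a Dirichlet(α) prior with multinomial counts c, the posterior is Dirichlet(α + c) componentwise.
Subtract each count from the matching posterior parameter: 26−20=6, 28−21=7, 22−18=4, 19−10=9.

Dirichlet(6, 7, 4, 9)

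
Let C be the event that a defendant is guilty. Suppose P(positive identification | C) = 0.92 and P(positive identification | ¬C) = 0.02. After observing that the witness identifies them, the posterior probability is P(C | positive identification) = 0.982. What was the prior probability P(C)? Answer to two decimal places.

Bayes' rule in odds form gives O(C|E) = O(C)·[P(E|C)/P(E|¬C)], hence O(C) = O(C|E)/LR.
Posterior odds = 0.982/(1−0.982) = 54.5556. LR = 0.92/0.02 = 46.0000.
Prior odds = 54.5556/46.0000 = 1.1860, so P(C) = 1.1860/(1+1.1860) ≈ 0.54.

P(C) = 0.54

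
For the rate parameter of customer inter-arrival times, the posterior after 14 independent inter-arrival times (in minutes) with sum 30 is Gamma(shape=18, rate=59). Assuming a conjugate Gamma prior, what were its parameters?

Gamma–exponential conjugacy: posterior shape = α + n, posterior rate = β + Σtᵢ.
So α = 18 − 14 = 4 and β = 59 − 30 = 29.

Gamma(shape=4, rate=29)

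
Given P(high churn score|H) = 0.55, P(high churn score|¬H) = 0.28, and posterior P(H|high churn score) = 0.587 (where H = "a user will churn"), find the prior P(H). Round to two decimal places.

In odds form, posterior odds = prior odds × likelihood ratio, so prior odds = posterior odds ÷ LR.
Posterior odds = 0.587/(1−0.587) = 1.4213. LR = 0.55/0.28 = 1.9643.
Prior odds = 1.4213/1.9643 = 0.7236, so P(H) = 0.7236/(1+0.7236) ≈ 0.42.

P(H) = 0.42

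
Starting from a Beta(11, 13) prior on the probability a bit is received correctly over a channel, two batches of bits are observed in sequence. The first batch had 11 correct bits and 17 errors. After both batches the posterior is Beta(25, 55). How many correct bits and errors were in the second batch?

Because Beta–binomial updating is additive in the counts, the combined data contributed (α_post−α_prior, β_post−β_prior) successes and failures.
Total across both batches: 25−11=14 correct bits, 55−13=42 errors.
Subtract the first batch: 14−11=3 correct bits and 42−17=25 errors.

3 correct bits and 25 errors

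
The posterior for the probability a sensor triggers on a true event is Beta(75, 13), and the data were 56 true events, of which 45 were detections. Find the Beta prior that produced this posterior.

Under Beta–binomial conjugacy the posterior parameters are (α+s, β+f).
Subtract the data counts: 75−45=30, 13−11=2.

Beta(30, 2)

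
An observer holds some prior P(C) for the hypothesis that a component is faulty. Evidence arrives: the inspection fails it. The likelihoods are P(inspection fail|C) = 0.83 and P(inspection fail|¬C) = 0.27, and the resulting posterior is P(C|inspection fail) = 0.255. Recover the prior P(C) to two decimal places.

P(C) = 0.10

Bayes' rule in odds form gives O(C|E) = O(C)·[P(E|C)/P(E|¬C)], hence O(C) = O(C|E)/LR.
Posterior odds = 0.255/(1−0.255) = 0.3423. LR = 0.83/0.27 = 3.0741.
Prior odds = 0.3423/3.0741 = 0.1113, so P(C) = 0.1113/(1+0.1113) ≈ 0.10.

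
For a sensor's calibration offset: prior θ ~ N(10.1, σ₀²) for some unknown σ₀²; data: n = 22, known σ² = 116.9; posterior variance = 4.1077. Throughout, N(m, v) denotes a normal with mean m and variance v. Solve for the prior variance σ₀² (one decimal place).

Posterior precision equals prior precision plus data precision: 1/σ_n² = 1/σ₀² + n/σ².
So 1/σ₀² = 1/4.1077 − 22/116.9 = 0.243445 − 0.188195 = 0.055250.
Hence σ₀² = 1/0.055250 ≈ 18.1.

σ₀² = 18.1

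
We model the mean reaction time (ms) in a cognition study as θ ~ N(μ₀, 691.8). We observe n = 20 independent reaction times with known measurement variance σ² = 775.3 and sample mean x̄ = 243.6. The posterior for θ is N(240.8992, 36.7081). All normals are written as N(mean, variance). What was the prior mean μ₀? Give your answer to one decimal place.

The posterior mean is a precision-weighted average: μ_n = (τ₀μ₀ + τ_data·x̄)/(τ₀+τ_data), with τ₀=1/σ₀² and τ_data=n/σ².
Here τ₀ = 1/691.8 = 0.001446 and τ_data = 20/775.3 = 0.025796, so τ_n = 0.027242.
Rearranging for μ₀: μ₀ = (μ_n·τ_n − τ_data·x̄)/τ₀ = (240.8992·0.027242 − 0.025796·243.6) / 0.001446 = 0.278670/0.001446 ≈ 192.7.

μ₀ = 192.7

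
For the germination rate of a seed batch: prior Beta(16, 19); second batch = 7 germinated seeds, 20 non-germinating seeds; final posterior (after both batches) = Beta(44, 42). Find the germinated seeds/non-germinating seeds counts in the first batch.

21 germinated seeds and 3 non-germinating seeds

Because Beta–binomial updating is additive in the counts, the combined data contributed (α_post−α_prior, β_post−β_prior) successes and failures.
Total across both batches: 44−16=28 germinated seeds, 42−19=23 non-germinating seeds.
Subtract the second batch: 28−7=21 germinated seeds and 23−20=3 non-germinating seeds.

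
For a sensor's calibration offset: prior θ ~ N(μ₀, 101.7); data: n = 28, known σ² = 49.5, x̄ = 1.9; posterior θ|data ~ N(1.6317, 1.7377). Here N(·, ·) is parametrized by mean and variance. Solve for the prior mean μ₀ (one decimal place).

μ₀ = -13.8

With known observation variance, the Normal–Normal posterior has precision τ_n = τ₀ + n/σ² and mean μ_n = (τ₀μ₀ + (n/σ²)x̄)/τ_n.
Here τ₀ = 1/101.7 = 0.009833 and τ_data = 28/49.5 = 0.565657, so τ_n = 0.575490.
Rearranging for μ₀: μ₀ = (μ_n·τ_n − τ_data·x̄)/τ₀ = (1.6317·0.575490 − 0.565657·1.9) / 0.009833 = -0.135721/0.009833 ≈ -13.8.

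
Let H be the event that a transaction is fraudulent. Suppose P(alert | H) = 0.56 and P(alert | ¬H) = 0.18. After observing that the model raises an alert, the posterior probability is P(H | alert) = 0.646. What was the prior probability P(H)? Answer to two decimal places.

In odds form, posterior odds = prior odds × likelihood ratio, so prior odds = posterior odds ÷ LR.
Posterior odds = 0.646/(1−0.646) = 1.8249. LR = 0.56/0.18 = 3.1111.
Prior odds = 1.8249/3.1111 = 0.5866, so P(H) = 0.5866/(1+0.5866) ≈ 0.37.

P(H) = 0.37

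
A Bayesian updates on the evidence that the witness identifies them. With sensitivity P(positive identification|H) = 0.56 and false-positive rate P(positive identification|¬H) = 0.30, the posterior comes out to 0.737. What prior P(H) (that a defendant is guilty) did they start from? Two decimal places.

Bayes' rule in odds form gives O(H|E) = O(H)·[P(E|H)/P(E|¬H)], hence O(H) = O(H|E)/LR.
Posterior odds = 0.737/(1−0.737) = 2.8023. LR = 0.56/0.30 = 1.8667.
Prior odds = 2.8023/1.8667 = 1.5012, so P(H) = 1.5012/(1+1.5012) ≈ 0.60.

P(H) = 0.60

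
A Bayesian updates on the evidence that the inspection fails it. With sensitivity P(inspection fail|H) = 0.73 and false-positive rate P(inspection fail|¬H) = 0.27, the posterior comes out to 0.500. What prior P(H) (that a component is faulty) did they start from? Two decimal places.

Bayes' rule in odds form gives O(H|E) = O(H)·[P(E|H)/P(E|¬H)], hence O(H) = O(H|E)/LR.
Posterior odds = 0.500/(1−0.500) = 1.0000. LR = 0.73/0.27 = 2.7037.
Prior odds = 1.0000/2.7037 = 0.3699, so P(H) = 0.3699/(1+0.3699) ≈ 0.27.

P(H) = 0.27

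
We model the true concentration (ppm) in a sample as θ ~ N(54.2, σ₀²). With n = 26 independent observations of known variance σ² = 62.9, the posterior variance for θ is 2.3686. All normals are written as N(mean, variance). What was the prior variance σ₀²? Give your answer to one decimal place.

For the Normal–Normal model with known σ², precisions add: τ_n = τ₀ + n/σ².
So 1/σ₀² = 1/2.3686 − 26/62.9 = 0.422190 − 0.413355 = 0.008835.
Hence σ₀² = 1/0.008835 ≈ 113.2.

σ₀² = 113.2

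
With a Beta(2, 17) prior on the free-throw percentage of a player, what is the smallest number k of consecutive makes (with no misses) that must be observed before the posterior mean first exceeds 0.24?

k = 4

After k makes and 0 misses the posterior is Beta(2+k, 17), with mean (2+k)/(2+17+k).
Set (2+k)/(19+k) > 0.24 and solve: k > (0.24·19 − 2)/(1 − 0.24) = 3.368.
The smallest integer exceeding 3.368 is 4, and checking k=4: (6)/(23) = 0.2609 > 0.24.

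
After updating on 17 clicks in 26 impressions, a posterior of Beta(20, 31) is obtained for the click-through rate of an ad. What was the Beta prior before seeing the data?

Beta is conjugate to the binomial likelihood: posterior = Beta(a+s, b+f).
Subtract the data counts: 20−17=3, 31−9=22.

Beta(3, 22)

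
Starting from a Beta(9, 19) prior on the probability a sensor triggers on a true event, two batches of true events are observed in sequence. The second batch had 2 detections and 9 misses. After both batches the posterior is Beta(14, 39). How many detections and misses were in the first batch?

3 detections and 11 misses

Because Beta–binomial updating is additive in the counts, the combined data contributed (α_post−α_prior, β_post−β_prior) successes and failures.
Total across both batches: 14−9=5 detections, 39−19=20 misses.
Subtract the second batch: 5−2=3 detections and 20−9=11 misses.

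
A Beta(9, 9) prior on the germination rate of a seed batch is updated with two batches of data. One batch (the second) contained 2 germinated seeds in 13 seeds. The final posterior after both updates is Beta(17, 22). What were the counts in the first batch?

6 germinated seeds and 2 non-germinating seeds

Because Beta–binomial updating is additive in the counts, the combined data contributed (α_post−α_prior, β_post−β_prior) successes and failures.
Total across both batches: 17−9=8 germinated seeds, 22−9=13 non-germinating seeds.
Subtract the second batch: 8−2=6 germinated seeds and 13−11=2 non-germinating seeds.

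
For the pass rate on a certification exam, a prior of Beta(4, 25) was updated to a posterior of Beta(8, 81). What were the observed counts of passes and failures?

A Beta(α, β) prior with s successes and f failures in binomial data gives a Beta(α+s, β+f) posterior.
So s = 8 − 4 = 4 and f = 81 − 25 = 56.

4 passes and 56 failures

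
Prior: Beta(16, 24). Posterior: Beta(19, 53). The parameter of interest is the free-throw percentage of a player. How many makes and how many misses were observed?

3 makes and 29 misses

A Beta(a, b) prior with s successes and f failures in binomial data gives a Beta(a+s, b+f) posterior.
So s = 19 − 16 = 3 and f = 53 − 24 = 29.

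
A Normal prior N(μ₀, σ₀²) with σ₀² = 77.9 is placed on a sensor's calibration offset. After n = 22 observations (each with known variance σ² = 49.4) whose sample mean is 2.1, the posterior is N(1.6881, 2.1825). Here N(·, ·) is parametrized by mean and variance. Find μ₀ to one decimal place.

μ₀ = -12.6

With known observation variance, the Normal–Normal posterior has precision τ_n = τ₀ + n/σ² and mean μ_n = (τ₀μ₀ + (n/σ²)x̄)/τ_n.
Here τ₀ = 1/77.9 = 0.012837 and τ_data = 22/49.4 = 0.445344, so τ_n = 0.458181.
Rearranging for μ₀: μ₀ = (μ_n·τ_n − τ_data·x̄)/τ₀ = (1.6881·0.458181 − 0.445344·2.1) / 0.012837 = -0.161767/0.012837 ≈ -12.6.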